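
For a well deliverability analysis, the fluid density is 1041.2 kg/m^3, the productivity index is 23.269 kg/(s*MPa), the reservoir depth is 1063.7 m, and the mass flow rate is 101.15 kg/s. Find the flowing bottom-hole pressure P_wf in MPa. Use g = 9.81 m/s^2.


Step 1: P_i = rho*g*h/1e6 = 1041.2*9.81*1063.7/1e6 = 10.86481 MPa
Step 2: P_wf = P_i - mdot/PI = 10.86481 - 101.15/23.269 = 6.5178 MPa
P_wf = 6.5178 MPa


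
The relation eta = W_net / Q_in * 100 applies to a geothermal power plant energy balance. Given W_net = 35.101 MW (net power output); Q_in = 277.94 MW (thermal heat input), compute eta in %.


eta = W_net / Q_in * 100
eta = 35.101 / 277.94 * 100
eta = 12.629 %


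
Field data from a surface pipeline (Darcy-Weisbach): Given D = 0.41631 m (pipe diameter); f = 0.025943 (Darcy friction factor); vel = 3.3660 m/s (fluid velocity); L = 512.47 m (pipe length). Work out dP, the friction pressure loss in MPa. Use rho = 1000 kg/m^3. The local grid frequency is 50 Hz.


dP = f * (L/D) * (rho*vel^2/2) / 1000
dP = 0.025943 * (512.47/0.41631) * (1000*3.3660^2/2) / 1000
dP = 180.9131 kPa
Convert: 180.9131 kPa * 0.001 = 0.18091 MPa
dP = 0.18091 MPa


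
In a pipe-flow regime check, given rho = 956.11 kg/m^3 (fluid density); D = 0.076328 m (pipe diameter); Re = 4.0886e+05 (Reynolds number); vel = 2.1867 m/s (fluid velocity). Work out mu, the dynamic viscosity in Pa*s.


mu = rho * vel * D / Re
mu = 956.11 * 2.1867 * 0.076328 / 4.0886e+05
mu = 0.00039031 Pa*s


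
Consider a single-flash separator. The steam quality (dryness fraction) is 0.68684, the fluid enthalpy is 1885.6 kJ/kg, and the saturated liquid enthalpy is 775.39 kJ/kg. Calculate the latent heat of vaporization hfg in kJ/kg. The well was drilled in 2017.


hfg = (h - hf) / x
hfg = (1885.6 - 775.39) / 0.68684
hfg = 1616.4 kJ/kg


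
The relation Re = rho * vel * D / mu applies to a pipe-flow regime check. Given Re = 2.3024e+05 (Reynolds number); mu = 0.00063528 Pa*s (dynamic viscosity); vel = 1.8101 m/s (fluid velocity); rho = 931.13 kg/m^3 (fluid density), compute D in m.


D = Re * mu / (rho * vel)
D = 2.3024e+05 * 0.00063528 / (931.13 * 1.8101)
D = 0.086783 m


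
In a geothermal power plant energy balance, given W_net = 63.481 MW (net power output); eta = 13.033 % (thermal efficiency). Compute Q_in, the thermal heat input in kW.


Q_in = W_net / (eta / 100)
Q_in = 63.481 / (13.033 / 100)
Q_in = 487.0790 MW
Convert: 487.0790 MW * 1000.0 = 4.8708e+05 kW
Q_in = 4.8708e+05 kW


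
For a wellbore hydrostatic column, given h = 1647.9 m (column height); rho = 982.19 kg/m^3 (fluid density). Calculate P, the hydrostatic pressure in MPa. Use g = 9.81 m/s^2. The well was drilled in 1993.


P = rho * g * h / 1e6
P = 982.19 * 9.81 * 1647.9 / 1e6
P = 15.878 MPa


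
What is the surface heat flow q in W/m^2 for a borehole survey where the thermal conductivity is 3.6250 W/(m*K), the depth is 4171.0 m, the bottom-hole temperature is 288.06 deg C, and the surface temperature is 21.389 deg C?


Step 1: grad = (T_d - T_surf)/d * 1000 = (288.06 - 21.389)/4171.0 * 1000 = 63.93455 deg C/km
Step 2: q = k * grad / 1000 = 3.625 * 63.93455 / 1000 = 0.23176 W/m^2
q = 0.23176 W/m^2


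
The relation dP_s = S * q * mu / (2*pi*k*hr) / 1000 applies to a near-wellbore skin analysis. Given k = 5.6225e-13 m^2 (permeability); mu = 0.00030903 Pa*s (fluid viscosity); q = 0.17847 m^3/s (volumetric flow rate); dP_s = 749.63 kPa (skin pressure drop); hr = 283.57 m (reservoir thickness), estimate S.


S = dP_s * 1000 * 2*pi*k*hr / (q*mu)
S = 749.63 * 1000 * 2*pi*5.6225e-13*283.57 / (0.17847*0.00030903)
S = 13.616


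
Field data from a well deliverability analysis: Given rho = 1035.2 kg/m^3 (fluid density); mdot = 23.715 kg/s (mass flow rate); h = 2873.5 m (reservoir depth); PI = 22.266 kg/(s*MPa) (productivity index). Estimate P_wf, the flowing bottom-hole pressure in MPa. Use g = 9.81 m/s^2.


Step 1: P_i = rho*g*h/1e6 = 1035.2*9.81*2873.5/1e6 = 29.18129 MPa
Step 2: P_wf = P_i - mdot/PI = 29.18129 - 23.715/22.266 = 28.116 MPa
P_wf = 28.116 MPa


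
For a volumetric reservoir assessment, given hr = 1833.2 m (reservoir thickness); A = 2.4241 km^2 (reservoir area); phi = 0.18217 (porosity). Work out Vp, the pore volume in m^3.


Vp = A * 1e6 * hr * phi
Vp = 2.4241 * 1e6 * 1833.2 * 0.18217
Vp = 8.0954e+08 m^3


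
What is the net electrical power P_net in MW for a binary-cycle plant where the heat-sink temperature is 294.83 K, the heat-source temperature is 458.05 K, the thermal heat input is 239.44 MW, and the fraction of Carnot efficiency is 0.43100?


Step 1: eta = (1 - Tc/Th)*f = (1 - 294.83/458.05)*0.431 = 0.1535811
Step 2: P_net = eta * Q_in = 0.1535811 * 239.44 = 36.773 MW
P_net = 36.773 MW


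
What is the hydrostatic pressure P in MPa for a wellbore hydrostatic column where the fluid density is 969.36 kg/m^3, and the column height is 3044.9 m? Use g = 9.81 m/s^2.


P = rho * g * h / 1e6
P = 969.36 * 9.81 * 3044.9 / 1e6
P = 28.955 MPa


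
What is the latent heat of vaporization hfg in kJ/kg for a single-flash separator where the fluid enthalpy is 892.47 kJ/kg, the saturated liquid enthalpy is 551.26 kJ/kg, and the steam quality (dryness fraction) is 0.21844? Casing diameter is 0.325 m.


hfg = (h - hf) / x
hfg = (892.47 - 551.26) / 0.21844
hfg = 1562.0 kJ/kg


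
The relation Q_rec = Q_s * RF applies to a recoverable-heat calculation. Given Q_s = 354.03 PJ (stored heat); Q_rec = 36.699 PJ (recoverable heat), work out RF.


RF = Q_rec / Q_s
RF = 36.699 / 354.03
RF = 0.10366


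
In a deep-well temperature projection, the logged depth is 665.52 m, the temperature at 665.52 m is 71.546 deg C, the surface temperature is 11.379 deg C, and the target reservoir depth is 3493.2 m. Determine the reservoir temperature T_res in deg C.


Step 1: grad = (T_d1 - T_surf)/d1 * 1000 = (71.546 - 11.379)/665.52 * 1000 = 90.40600 deg C/km
Step 2: T_res = T_surf + grad*d2/1000 = 11.379 + 90.40600*3493.2/1000 = 327.19 deg C
T_res = 327.19 deg C


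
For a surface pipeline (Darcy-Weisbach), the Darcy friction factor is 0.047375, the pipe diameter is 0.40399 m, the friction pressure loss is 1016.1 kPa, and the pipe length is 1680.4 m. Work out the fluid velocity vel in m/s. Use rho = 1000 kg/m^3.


vel = sqrt(dP*1000*2*D / (f*L*rho))
vel = sqrt(1016.1*1000*2*0.40399 / (0.047375*1680.4*1000))
vel = 3.2113 m/s


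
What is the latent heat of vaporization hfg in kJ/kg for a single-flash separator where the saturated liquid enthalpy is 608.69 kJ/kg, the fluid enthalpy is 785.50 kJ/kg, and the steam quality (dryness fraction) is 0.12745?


hfg = (h - hf) / x
hfg = (785.50 - 608.69) / 0.12745
hfg = 1387.3 kJ/kg


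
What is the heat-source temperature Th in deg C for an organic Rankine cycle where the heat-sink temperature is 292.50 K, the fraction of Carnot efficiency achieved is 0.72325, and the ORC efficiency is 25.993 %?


Th = Tc / (1 - (eta_orc/100)/f)
Th = 292.50 / (1 - (25.993/100)/0.72325)
Th = 456.5972 K
Convert to deg C: 456.5972 - 273.15 = 183.45 deg C
Th = 183.45 deg C


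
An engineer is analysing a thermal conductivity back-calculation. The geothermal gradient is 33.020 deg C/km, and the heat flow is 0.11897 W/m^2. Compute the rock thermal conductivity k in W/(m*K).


k = q / (grad / 1000)
k = 0.11897 / (33.020 / 1000)
k = 3.6030 W/(m*K)


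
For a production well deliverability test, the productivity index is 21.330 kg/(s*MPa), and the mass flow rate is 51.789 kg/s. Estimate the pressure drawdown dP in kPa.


dP = mdot * 1000 / PI
dP = 51.789 * 1000 / 21.330
dP = 2428.0 kPa


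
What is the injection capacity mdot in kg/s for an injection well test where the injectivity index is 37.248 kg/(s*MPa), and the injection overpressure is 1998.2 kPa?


mdot = II * dP / 1000
mdot = 37.248 * 1998.2 / 1000
mdot = 74.429 kg/s


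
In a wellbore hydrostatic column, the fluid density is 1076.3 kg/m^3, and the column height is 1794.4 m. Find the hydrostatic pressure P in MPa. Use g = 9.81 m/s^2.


P = rho * g * h / 1e6
P = 1076.3 * 9.81 * 1794.4 / 1e6
P = 18.946 MPa


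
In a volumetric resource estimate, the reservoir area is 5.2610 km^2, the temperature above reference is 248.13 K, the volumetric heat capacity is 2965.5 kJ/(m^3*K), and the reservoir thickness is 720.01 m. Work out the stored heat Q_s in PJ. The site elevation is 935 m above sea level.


Step 1: Vr = A*1e6*hr = 5.261*1e6*720.01 = 3.787973e+09 m^3
Step 2: Q_s = Vr*rhoc*dT/1e12 = 3.787973e+09*2965.5*248.13/1e12 = 2787.3 PJ
Q_s = 2787.3 PJ


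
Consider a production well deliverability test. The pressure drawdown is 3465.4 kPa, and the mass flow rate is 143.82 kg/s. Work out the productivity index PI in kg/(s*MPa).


PI = mdot * 1000 / dP
PI = 143.82 * 1000 / 3465.4
PI = 41.502 kg/(s*MPa)


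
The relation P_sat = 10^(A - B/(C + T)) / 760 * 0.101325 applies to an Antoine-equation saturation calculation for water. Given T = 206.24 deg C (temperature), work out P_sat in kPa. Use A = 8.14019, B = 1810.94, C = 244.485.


P_sat = 10^(A - B/(C + T)) / 760 * 0.101325
P_sat = 10^(8.14019 - 1810.94/(244.485 + 206.24)) / 760 * 0.101325
P_sat = 1.767075 MPa
Convert: 1.767075 MPa * 1000.0 = 1767.1 kPa
P_sat = 1767.1 kPa


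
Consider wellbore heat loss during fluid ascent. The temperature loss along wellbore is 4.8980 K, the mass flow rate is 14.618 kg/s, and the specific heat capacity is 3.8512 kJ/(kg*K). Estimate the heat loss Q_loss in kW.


Q_loss = mdot * cp * dT
Q_loss = 14.618 * 3.8512 * 4.8980
Q_loss = 275.74 kW


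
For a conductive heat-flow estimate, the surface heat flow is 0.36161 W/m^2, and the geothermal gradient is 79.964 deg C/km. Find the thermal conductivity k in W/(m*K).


k = q * 1000 / grad
k = 0.36161 * 1000 / 79.964
k = 4.5222 W/(m*K)


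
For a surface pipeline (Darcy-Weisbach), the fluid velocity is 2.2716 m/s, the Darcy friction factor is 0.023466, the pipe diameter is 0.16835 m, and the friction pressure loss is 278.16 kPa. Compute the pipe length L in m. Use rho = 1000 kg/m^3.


L = dP*1000*D / (f*rho*vel^2/2)
L = 278.16*1000*0.16835 / (0.023466*1000*2.2716^2/2)
L = 773.45 m


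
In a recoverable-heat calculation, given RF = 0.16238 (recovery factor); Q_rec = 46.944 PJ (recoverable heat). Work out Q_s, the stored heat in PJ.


Q_s = Q_rec / RF
Q_s = 46.944 / 0.16238
Q_s = 289.10 PJ


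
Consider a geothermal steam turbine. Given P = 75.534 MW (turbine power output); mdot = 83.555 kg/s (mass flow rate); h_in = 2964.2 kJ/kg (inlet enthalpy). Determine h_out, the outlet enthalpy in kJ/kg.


h_out = h_in - P * 1000 / mdot
h_out = 2964.2 - 75.534 * 1000 / 83.555
h_out = 2060.2 kJ/kg


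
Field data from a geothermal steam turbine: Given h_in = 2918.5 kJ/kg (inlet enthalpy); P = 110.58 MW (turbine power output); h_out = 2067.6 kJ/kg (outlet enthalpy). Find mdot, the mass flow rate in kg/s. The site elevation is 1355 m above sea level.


mdot = P * 1000 / (h_in - h_out)
mdot = 110.58 * 1000 / (2918.5 - 2067.6)
mdot = 129.96 kg/s


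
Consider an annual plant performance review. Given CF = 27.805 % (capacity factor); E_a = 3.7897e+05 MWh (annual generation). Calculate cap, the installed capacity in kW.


cap = E_a / (CF/100 * 8760)
cap = 3.7897e+05 / (27.805/100 * 8760)
cap = 155.5886 MW
Convert: 155.5886 MW * 1000.0 = 1.5559e+05 kW
cap = 1.5559e+05 kW


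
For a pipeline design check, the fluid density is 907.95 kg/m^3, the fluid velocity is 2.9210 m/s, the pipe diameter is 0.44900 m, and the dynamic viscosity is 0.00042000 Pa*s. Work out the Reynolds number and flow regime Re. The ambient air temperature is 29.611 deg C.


Step 1: Re = rho*vel*D/mu = 907.95*2.921*0.449/0.00042 = 2.8352e+06
Step 2: Re = 2.8352e+06 > 4000, so flow is turbulent.
Re = 2.8352e+06 (turbulent)


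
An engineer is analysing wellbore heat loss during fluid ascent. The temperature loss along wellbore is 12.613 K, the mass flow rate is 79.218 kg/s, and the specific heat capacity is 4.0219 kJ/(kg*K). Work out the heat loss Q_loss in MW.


Q_loss = mdot * cp * dT
Q_loss = 79.218 * 4.0219 * 12.613
Q_loss = 4018.589 kW
Convert: 4018.589 kW * 0.001 = 4.0186 MW
Q_loss = 4.0186 MW


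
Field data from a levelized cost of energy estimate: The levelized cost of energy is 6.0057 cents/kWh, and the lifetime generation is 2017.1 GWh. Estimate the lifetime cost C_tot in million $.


C_tot = LCOE / 100 * E_tot
C_tot = 6.0057 / 100 * 2017.1
C_tot = 121.14 million $


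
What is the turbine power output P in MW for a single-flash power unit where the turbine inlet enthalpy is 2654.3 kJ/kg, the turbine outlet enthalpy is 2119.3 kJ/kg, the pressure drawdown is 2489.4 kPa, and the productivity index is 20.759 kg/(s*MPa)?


Step 1: mdot = PI * dP / 1000 = 20.759 * 2489.4 / 1000 = 51.67745 kg/s
Step 2: P = mdot*(h_in - h_out)/1000 = 51.67745*(2654.3 - 2119.3)/1000 = 27.647 MW
P = 27.647 MW


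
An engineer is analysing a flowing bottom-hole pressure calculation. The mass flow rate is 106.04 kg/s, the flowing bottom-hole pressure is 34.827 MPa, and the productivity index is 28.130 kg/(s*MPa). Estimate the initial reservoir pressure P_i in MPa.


P_i = P_wf + mdot / PI
P_i = 34.827 + 106.04 / 28.130
P_i = 38.597 MPa


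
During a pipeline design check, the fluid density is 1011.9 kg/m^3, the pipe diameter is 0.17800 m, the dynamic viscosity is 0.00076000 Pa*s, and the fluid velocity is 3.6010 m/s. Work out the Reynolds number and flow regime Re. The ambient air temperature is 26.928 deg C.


Step 1: Re = rho*vel*D/mu = 1011.9*3.601*0.178/0.00076 = 8.5343e+05
Step 2: Re = 8.5343e+05 > 4000, so flow is turbulent.
Re = 8.5343e+05 (turbulent)


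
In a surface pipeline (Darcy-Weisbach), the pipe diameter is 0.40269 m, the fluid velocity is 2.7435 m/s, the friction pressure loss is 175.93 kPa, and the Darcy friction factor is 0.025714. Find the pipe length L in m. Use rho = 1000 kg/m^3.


L = dP*1000*D / (f*rho*vel^2/2)
L = 175.93*1000*0.40269 / (0.025714*1000*2.7435^2/2)
L = 732.08 m


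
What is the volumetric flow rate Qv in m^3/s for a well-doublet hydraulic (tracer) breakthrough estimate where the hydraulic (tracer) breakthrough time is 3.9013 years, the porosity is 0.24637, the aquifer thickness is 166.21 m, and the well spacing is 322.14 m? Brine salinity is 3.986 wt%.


Qv = pi*hr*phi*L^2 / (3*t_bt*365.25*86400)
Qv = pi*166.21*0.24637*322.14^2 / (3*3.9013*365.25*86400)
Qv = 0.036145 m^3/s


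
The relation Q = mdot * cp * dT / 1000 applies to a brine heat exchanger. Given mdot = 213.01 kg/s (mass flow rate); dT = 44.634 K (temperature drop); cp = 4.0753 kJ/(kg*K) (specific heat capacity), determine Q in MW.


Q = mdot * cp * dT / 1000
Q = 213.01 * 4.0753 * 44.634 / 1000
Q = 38.746 MW


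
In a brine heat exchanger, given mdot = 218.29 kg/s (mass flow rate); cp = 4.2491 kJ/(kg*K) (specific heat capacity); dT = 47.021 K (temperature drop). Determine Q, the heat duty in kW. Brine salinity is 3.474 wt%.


Q = mdot * cp * dT / 1000
Q = 218.29 * 4.2491 * 47.021 / 1000
Q = 43.61367 MW
Convert: 43.61367 MW * 1000.0 = 43614 kW
Q = 43614 kW


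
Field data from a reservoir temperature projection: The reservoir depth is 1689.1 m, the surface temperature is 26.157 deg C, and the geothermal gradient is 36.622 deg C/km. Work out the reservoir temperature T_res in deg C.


T_res = T_surf + grad * d / 1000
T_res = 26.157 + 36.622 * 1689.1 / 1000
T_res = 88.015 deg C


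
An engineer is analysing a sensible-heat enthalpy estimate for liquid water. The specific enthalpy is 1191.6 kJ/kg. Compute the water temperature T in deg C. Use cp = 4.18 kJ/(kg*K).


T = h / cp
T = 1191.6 / 4.18
T = 285.07 deg C


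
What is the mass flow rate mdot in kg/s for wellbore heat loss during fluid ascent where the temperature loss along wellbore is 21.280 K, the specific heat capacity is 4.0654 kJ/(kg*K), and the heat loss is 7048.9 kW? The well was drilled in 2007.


mdot = Q_loss / (cp * dT)
mdot = 7048.9 / (4.0654 * 21.280)
mdot = 81.479 kg/s


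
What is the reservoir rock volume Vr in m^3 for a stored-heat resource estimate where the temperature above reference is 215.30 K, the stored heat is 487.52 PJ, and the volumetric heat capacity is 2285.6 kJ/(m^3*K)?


Vr = Q_s * 1e12 / (rhoc * dT)
Vr = 487.52 * 1e12 / (2285.6 * 215.30)
Vr = 9.9071e+08 m^3


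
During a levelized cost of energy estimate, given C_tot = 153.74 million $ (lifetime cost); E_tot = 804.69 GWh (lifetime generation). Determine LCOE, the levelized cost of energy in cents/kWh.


LCOE = C_tot / E_tot * 100
LCOE = 153.74 / 804.69 * 100
LCOE = 19.105 cents/kWh


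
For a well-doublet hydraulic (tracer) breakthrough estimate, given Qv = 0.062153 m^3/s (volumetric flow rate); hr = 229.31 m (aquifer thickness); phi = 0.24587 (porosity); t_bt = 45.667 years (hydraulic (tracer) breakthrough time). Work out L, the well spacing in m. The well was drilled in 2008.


L = sqrt(t_bt*365.25*86400*3*Qv / (pi*hr*phi))
L = sqrt(45.667*365.25*86400*3*0.062153 / (pi*229.31*0.24587))
L = 1231.7 m


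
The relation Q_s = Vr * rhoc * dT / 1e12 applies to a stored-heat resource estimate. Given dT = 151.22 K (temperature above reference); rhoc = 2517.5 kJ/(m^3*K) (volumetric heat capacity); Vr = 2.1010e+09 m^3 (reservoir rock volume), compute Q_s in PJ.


Q_s = Vr * rhoc * dT / 1e12
Q_s = 2.1010e+09 * 2517.5 * 151.22 / 1e12
Q_s = 799.84 PJ


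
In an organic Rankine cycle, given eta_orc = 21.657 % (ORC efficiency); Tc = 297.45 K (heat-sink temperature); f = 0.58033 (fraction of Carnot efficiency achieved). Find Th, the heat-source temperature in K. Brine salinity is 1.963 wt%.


Th = Tc / (1 - (eta_orc/100)/f)
Th = 297.45 / (1 - (21.657/100)/0.58033)
Th = 474.54 K


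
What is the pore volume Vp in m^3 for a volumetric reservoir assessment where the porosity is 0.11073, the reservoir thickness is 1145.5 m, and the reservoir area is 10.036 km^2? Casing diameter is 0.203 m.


Vp = A * 1e6 * hr * phi
Vp = 10.036 * 1e6 * 1145.5 * 0.11073
Vp = 1.2730e+09 m^3


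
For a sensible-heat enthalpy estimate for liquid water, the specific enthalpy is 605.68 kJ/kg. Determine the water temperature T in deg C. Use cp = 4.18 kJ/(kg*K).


T = h / cp
T = 605.68 / 4.18
T = 144.90 deg C


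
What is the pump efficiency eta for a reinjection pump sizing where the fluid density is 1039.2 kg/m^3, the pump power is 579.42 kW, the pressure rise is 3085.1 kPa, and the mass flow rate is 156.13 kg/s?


eta = mdot * dP / (rho * P_pump)
eta = 156.13 * 3085.1 / (1039.2 * 579.42)
eta = 0.79995


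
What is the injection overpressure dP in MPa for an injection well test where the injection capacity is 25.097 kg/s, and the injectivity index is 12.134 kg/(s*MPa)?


dP = mdot * 1000 / II
dP = 25.097 * 1000 / 12.134
dP = 2068.320 kPa
Convert: 2068.320 kPa * 0.001 = 2.0683 MPa
dP = 2.0683 MPa


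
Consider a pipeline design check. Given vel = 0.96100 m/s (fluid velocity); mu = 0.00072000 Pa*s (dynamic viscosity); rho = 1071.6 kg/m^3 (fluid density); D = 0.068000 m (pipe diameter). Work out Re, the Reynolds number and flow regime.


Step 1: Re = rho*vel*D/mu = 1071.6*0.961*0.068/0.00072 = 97260
Step 2: Re = 97260 > 4000, so flow is turbulent.
Re = 97260 (turbulent)


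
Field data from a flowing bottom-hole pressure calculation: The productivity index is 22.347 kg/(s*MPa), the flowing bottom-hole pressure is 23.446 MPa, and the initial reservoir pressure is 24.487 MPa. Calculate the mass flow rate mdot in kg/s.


mdot = (P_i - P_wf) * PI
mdot = (24.487 - 23.446) * 22.347
mdot = 23.263 kg/s


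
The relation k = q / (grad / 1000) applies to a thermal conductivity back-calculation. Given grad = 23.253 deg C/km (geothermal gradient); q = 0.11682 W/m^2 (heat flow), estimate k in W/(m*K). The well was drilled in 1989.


k = q / (grad / 1000)
k = 0.11682 / (23.253 / 1000)
k = 5.0239 W/(m*K)


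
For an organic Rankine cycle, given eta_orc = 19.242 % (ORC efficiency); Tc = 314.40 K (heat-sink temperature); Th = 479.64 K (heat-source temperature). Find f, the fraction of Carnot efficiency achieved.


f = (eta_orc/100) / (1 - Tc/Th)
f = (19.242/100) / (1 - 314.40/479.64)
f = 0.55854


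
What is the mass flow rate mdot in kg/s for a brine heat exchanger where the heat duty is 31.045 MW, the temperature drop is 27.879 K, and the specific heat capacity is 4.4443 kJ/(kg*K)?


mdot = Q * 1000 / (cp * dT)
mdot = 31.045 * 1000 / (4.4443 * 27.879)
mdot = 250.56 kg/s


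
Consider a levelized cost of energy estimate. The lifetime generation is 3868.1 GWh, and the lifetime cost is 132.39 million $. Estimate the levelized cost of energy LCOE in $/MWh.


LCOE = C_tot / E_tot * 100
LCOE = 132.39 / 3868.1 * 100
LCOE = 3.422611 cents/kWh
Convert: 3.422611 cents/kWh * 10.0 = 34.226 $/MWh
LCOE = 34.226 $/MWh


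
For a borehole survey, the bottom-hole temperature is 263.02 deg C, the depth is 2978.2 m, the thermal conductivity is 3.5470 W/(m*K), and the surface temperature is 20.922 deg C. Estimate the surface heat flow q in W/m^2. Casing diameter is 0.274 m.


Step 1: grad = (T_d - T_surf)/d * 1000 = (263.02 - 20.922)/2978.2 * 1000 = 81.29004 deg C/km
Step 2: q = k * grad / 1000 = 3.547 * 81.29004 / 1000 = 0.28834 W/m^2
q = 0.28834 W/m^2


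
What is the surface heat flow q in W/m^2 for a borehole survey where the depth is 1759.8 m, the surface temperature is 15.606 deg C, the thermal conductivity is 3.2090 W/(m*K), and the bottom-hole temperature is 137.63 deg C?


Step 1: grad = (T_d - T_surf)/d * 1000 = (137.63 - 15.606)/1759.8 * 1000 = 69.33970 deg C/km
Step 2: q = k * grad / 1000 = 3.209 * 69.33970 / 1000 = 0.22251 W/m^2
q = 0.22251 W/m^2


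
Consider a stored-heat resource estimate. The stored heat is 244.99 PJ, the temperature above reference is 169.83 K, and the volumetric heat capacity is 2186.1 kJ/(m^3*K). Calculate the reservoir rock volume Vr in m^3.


Vr = Q_s * 1e12 / (rhoc * dT)
Vr = 244.99 * 1e12 / (2186.1 * 169.83)
Vr = 6.5988e+08 m^3


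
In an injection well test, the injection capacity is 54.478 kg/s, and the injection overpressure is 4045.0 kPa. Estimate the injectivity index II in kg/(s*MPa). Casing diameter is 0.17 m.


II = mdot * 1000 / dP
II = 54.478 * 1000 / 4045.0
II = 13.468 kg/(s*MPa)


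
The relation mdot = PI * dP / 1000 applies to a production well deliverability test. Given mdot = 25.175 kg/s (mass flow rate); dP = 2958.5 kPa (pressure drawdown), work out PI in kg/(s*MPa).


PI = mdot * 1000 / dP
PI = 25.175 * 1000 / 2958.5
PI = 8.5094 kg/(s*MPa)


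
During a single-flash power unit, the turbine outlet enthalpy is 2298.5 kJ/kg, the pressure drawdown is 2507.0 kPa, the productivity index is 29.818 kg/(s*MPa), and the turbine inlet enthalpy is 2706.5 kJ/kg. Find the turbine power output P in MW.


Step 1: mdot = PI * dP / 1000 = 29.818 * 2507.0 / 1000 = 74.75373 kg/s
Step 2: P = mdot*(h_in - h_out)/1000 = 74.75373*(2706.5 - 2298.5)/1000 = 30.500 MW
P = 30.500 MW


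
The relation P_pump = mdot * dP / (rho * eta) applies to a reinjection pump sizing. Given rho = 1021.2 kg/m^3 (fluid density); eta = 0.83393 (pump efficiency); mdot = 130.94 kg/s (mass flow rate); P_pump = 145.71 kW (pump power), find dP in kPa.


dP = P_pump * rho * eta / mdot
dP = 145.71 * 1021.2 * 0.83393 / 130.94
dP = 947.67 kPa


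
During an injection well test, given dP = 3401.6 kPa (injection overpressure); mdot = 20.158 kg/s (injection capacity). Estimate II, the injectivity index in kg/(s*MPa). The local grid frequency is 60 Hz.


II = mdot * 1000 / dP
II = 20.158 * 1000 / 3401.6
II = 5.9260 kg/(s*MPa)


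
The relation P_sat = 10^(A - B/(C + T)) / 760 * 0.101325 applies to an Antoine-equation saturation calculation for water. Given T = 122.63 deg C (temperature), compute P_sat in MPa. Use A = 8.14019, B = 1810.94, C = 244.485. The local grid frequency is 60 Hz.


P_sat = 10^(A - B/(C + T)) / 760 * 0.101325
P_sat = 10^(8.14019 - 1810.94/(244.485 + 122.63)) / 760 * 0.101325
P_sat = 0.21488 MPa


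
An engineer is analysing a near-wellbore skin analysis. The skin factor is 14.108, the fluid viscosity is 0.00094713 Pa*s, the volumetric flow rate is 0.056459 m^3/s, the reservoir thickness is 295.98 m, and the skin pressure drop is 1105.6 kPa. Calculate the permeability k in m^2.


k = S*q*mu / (2*pi*dP_s*1000*hr)
k = 14.108*0.056459*0.00094713 / (2*pi*1105.6*1000*295.98)
k = 3.6692e-13 m^2


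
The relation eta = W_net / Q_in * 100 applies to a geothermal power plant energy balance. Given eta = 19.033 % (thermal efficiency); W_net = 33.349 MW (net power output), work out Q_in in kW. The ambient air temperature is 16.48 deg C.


Q_in = W_net / (eta / 100)
Q_in = 33.349 / (19.033 / 100)
Q_in = 175.2167 MW
Convert: 175.2167 MW * 1000.0 = 1.7522e+05 kW
Q_in = 1.7522e+05 kW


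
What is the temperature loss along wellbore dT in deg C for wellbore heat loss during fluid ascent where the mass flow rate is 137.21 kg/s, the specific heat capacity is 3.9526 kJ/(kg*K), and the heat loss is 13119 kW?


dT = Q_loss / (mdot * cp)
dT = 13119 / (137.21 * 3.9526)
dT = 24.18979 K
Convert (temperature difference, 1 K = 1 deg C): 24.18979 K = 24.18979 deg C
dT = 24.190 deg C


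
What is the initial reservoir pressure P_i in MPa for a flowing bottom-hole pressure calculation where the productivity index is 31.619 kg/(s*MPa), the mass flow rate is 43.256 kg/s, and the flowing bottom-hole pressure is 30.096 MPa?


P_i = P_wf + mdot / PI
P_i = 30.096 + 43.256 / 31.619
P_i = 31.464 MPa


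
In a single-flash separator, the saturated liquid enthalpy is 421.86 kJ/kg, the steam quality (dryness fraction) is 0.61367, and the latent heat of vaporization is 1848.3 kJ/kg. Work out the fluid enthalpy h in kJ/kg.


h = hf + x * hfg
h = 421.86 + 0.61367 * 1848.3
h = 1556.1 kJ/kg


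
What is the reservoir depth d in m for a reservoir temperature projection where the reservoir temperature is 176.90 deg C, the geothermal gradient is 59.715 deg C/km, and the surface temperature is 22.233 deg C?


d = (T_res - T_surf) / grad * 1000
d = (176.90 - 22.233) / 59.715 * 1000
d = 2590.1 m


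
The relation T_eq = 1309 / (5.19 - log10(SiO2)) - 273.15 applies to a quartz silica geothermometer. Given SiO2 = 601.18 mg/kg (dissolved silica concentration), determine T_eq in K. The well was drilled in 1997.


T_eq = 1309 / (5.19 - log10(SiO2)) - 273.15
T_eq = 1309 / (5.19 - log10(601.18)) - 273.15
T_eq = 269.7793 deg C
Convert to K: 269.7793 + 273.15 = 542.93 K
T_eq = 542.93 K


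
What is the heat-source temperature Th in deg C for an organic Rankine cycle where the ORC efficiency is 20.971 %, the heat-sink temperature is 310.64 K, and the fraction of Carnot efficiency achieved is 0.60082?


Th = Tc / (1 - (eta_orc/100)/f)
Th = 310.64 / (1 - (20.971/100)/0.60082)
Th = 477.2026 K
Convert to deg C: 477.2026 - 273.15 = 204.05 deg C
Th = 204.05 deg C


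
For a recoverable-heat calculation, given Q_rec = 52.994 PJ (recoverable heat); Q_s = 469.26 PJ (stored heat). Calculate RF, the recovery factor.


RF = Q_rec / Q_s
RF = 52.994 / 469.26
RF = 0.11293


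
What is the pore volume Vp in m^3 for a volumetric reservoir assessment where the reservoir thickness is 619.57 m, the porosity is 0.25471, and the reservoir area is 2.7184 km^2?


Vp = A * 1e6 * hr * phi
Vp = 2.7184 * 1e6 * 619.57 * 0.25471
Vp = 4.2899e+08 m^3


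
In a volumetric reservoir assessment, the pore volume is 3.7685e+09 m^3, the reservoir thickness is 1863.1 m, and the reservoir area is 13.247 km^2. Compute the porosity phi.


phi = Vp / (A * 1e6 * hr)
phi = 3.7685e+09 / (13.247 * 1e6 * 1863.1)
phi = 0.15269


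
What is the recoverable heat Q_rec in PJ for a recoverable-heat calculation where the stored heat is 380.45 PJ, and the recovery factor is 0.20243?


Q_rec = Q_s * RF
Q_rec = 380.45 * 0.20243
Q_rec = 77.014 PJ


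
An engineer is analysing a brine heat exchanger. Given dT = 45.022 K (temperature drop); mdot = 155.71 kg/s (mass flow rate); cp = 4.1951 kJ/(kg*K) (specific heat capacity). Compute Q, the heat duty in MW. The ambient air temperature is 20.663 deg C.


Q = mdot * cp * dT / 1000
Q = 155.71 * 4.1951 * 45.022 / 1000
Q = 29.409 MW


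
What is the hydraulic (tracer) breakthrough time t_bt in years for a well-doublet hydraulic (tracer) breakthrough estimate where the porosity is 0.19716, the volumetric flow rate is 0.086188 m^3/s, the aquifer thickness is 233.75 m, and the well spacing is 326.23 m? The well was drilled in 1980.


t_bt = pi * hr * phi * L^2 / (3 * Qv) / (365.25*86400)
t_bt = pi * 233.75 * 0.19716 * 326.23^2 / (3 * 0.086188) / (365.25*86400)
t_bt = 1.8884 years


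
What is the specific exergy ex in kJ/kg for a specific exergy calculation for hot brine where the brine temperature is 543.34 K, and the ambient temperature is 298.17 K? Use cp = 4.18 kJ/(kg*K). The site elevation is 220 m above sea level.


ex = cp * ((T_b - T_0) - T_0 * ln(T_b/T_0))
ex = 4.18 * ((543.34 - 298.17) - 298.17 * ln(543.34/298.17))
ex = 276.91 kJ/kg


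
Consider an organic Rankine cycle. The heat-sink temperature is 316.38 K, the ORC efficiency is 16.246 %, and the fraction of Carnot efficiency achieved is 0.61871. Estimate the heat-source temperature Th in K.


Th = Tc / (1 - (eta_orc/100)/f)
Th = 316.38 / (1 - (16.246/100)/0.61871)
Th = 429.04 K


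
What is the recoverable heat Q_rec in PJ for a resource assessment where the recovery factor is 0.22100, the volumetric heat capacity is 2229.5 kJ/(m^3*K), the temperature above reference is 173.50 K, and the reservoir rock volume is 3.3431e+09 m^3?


Step 1: Q_s = Vr*rhoc*dT/1e12 = 3.3431e+09*2229.5*173.5/1e12 = 1293.172 PJ
Step 2: Q_rec = Q_s * RF = 1293.172 * 0.221 = 285.79 PJ
Q_rec = 285.79 PJ


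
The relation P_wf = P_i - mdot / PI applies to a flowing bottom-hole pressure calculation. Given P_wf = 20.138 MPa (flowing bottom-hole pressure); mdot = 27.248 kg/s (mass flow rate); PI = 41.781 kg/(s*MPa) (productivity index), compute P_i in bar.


P_i = P_wf + mdot / PI
P_i = 20.138 + 27.248 / 41.781
P_i = 20.79016 MPa
Convert: 20.79016 MPa * 10.0 = 207.90 bar
P_i = 207.90 bar


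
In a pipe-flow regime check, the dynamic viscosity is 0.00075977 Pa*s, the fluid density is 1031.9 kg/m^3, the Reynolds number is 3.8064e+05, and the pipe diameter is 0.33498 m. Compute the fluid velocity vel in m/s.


vel = Re * mu / (rho * D)
vel = 3.8064e+05 * 0.00075977 / (1031.9 * 0.33498)
vel = 0.83664 m/s


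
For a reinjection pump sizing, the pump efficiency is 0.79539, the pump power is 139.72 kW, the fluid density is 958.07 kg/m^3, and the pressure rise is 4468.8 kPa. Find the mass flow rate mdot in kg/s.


mdot = P_pump * rho * eta / dP
mdot = 139.72 * 958.07 * 0.79539 / 4468.8
mdot = 23.826 kg/s


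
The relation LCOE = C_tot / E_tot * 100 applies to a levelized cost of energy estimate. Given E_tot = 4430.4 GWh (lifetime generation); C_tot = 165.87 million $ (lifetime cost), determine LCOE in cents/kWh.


LCOE = C_tot / E_tot * 100
LCOE = 165.87 / 4430.4 * 100
LCOE = 3.7439 cents/kWh


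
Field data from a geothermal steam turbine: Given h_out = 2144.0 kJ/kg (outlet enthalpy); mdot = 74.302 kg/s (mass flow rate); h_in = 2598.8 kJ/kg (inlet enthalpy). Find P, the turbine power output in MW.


P = mdot * (h_in - h_out) / 1000
P = 74.302 * (2598.8 - 2144.0) / 1000
P = 33.793 MW


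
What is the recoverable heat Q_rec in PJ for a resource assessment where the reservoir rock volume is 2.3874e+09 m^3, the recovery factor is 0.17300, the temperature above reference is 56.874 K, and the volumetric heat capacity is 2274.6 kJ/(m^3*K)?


Step 1: Q_s = Vr*rhoc*dT/1e12 = 2.3874e+09*2274.6*56.874/1e12 = 308.8474 PJ
Step 2: Q_rec = Q_s * RF = 308.8474 * 0.173 = 53.431 PJ
Q_rec = 53.431 PJ


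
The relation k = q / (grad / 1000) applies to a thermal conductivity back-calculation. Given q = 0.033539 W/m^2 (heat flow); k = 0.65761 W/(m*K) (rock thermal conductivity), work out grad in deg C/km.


grad = q / k * 1000
grad = 0.033539 / 0.65761 * 1000
grad = 51.001 deg C/km


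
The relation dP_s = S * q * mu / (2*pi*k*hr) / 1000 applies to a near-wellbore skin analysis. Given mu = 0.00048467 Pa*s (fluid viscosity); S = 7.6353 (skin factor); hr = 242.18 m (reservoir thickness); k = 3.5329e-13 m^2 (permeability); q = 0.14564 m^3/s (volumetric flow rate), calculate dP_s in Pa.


dP_s = S * q * mu / (2*pi*k*hr) / 1000
dP_s = 7.6353 * 0.14564 * 0.00048467 / (2*pi*3.5329e-13*242.18) / 1000
dP_s = 1002.544 kPa
Convert: 1002.544 kPa * 1000.0 = 1.0025e+06 Pa
dP_s = 1.0025e+06 Pa


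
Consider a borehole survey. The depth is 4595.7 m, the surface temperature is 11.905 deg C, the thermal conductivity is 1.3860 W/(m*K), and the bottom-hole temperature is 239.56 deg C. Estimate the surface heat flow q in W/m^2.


Step 1: grad = (T_d - T_surf)/d * 1000 = (239.56 - 11.905)/4595.7 * 1000 = 49.53652 deg C/km
Step 2: q = k * grad / 1000 = 1.386 * 49.53652 / 1000 = 0.068658 W/m^2
q = 0.068658 W/m^2


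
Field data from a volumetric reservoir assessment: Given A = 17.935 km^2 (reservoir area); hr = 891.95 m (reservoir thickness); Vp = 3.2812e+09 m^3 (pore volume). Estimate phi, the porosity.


phi = Vp / (A * 1e6 * hr)
phi = 3.2812e+09 / (17.935 * 1e6 * 891.95)
phi = 0.20511


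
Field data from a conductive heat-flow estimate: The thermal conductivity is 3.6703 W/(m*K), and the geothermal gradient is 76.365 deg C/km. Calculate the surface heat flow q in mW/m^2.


q = k * grad / 1000
q = 3.6703 * 76.365 / 1000
q = 0.2802825 W/m^2
Convert: 0.2802825 W/m^2 * 1000.0 = 280.28 mW/m^2
q = 280.28 mW/m^2


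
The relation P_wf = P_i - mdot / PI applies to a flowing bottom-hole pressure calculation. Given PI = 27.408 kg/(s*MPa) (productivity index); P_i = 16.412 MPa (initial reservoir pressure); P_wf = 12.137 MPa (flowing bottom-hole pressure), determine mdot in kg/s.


mdot = (P_i - P_wf) * PI
mdot = (16.412 - 12.137) * 27.408
mdot = 117.17 kg/s


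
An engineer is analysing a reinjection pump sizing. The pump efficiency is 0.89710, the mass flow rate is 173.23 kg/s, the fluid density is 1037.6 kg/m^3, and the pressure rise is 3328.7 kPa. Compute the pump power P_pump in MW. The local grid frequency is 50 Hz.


P_pump = mdot * dP / (rho * eta)
P_pump = 173.23 * 3328.7 / (1037.6 * 0.89710)
P_pump = 619.4795 kW
Convert: 619.4795 kW * 0.001 = 0.61948 MW
P_pump = 0.61948 MW


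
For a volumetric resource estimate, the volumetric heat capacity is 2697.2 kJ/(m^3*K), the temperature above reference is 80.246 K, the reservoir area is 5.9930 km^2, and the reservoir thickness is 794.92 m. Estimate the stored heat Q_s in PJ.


Step 1: Vr = A*1e6*hr = 5.993*1e6*794.92 = 4.763956e+09 m^3
Step 2: Q_s = Vr*rhoc*dT/1e12 = 4.763956e+09*2697.2*80.246/1e12 = 1031.1 PJ
Q_s = 1031.1 PJ


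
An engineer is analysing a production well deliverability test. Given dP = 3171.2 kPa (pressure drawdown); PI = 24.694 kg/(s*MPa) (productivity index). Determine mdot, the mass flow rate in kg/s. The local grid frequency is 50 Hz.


mdot = PI * dP / 1000
mdot = 24.694 * 3171.2 / 1000
mdot = 78.310 kg/s


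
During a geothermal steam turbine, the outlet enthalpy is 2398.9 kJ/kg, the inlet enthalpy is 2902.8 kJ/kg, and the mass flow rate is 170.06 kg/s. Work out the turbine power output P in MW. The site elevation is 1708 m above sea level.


P = mdot * (h_in - h_out) / 1000
P = 170.06 * (2902.8 - 2398.9) / 1000
P = 85.693 MW


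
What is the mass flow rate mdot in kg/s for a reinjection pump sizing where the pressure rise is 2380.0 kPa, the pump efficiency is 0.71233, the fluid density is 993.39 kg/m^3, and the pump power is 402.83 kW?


mdot = P_pump * rho * eta / dP
mdot = 402.83 * 993.39 * 0.71233 / 2380.0
mdot = 119.77 kg/s


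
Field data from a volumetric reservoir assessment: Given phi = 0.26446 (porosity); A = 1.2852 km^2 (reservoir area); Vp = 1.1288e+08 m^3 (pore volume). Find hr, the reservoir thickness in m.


hr = Vp / (A * 1e6 * phi)
hr = 1.1288e+08 / (1.2852 * 1e6 * 0.26446)
hr = 332.11 m


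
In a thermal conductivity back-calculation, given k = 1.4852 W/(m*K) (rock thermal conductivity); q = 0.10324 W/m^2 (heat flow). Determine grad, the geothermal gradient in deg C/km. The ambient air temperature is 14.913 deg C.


grad = q / k * 1000
grad = 0.10324 / 1.4852 * 1000
grad = 69.513 deg C/km


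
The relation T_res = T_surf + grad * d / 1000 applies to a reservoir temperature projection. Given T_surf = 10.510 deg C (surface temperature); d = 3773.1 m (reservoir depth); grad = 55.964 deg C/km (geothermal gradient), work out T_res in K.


T_res = T_surf + grad * d / 1000
T_res = 10.510 + 55.964 * 3773.1 / 1000
T_res = 221.6678 deg C
Convert to K: 221.6678 + 273.15 = 494.82 K
T_res = 494.82 K


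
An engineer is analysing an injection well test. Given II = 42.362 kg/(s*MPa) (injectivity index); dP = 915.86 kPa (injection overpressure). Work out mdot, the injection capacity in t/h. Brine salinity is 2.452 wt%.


mdot = II * dP / 1000
mdot = 42.362 * 915.86 / 1000
mdot = 38.79766 kg/s
Convert: 38.79766 kg/s * 3.6 = 139.67 t/h
mdot = 139.67 t/h


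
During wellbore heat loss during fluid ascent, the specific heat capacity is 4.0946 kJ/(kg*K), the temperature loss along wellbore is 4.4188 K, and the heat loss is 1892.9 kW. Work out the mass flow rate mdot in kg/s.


mdot = Q_loss / (cp * dT)
mdot = 1892.9 / (4.0946 * 4.4188)
mdot = 104.62 kg/s


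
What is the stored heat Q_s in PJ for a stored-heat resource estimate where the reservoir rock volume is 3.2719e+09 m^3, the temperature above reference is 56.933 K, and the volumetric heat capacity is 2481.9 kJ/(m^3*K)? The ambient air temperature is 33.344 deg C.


Q_s = Vr * rhoc * dT / 1e12
Q_s = 3.2719e+09 * 2481.9 * 56.933 / 1e12
Q_s = 462.33 PJ


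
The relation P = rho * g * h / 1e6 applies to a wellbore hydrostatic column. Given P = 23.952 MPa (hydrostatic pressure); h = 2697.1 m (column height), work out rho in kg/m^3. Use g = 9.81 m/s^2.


rho = P * 1e6 / (g * h)
rho = 23.952 * 1e6 / (9.81 * 2697.1)
rho = 905.26 kg/m^3


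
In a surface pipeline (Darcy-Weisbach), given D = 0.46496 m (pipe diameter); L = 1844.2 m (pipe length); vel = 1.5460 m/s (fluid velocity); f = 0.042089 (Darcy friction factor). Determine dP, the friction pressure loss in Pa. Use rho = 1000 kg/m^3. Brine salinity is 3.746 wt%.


dP = f * (L/D) * (rho*vel^2/2) / 1000
dP = 0.042089 * (1844.2/0.46496) * (1000*1.5460^2/2) / 1000
dP = 199.5033 kPa
Convert: 199.5033 kPa * 1000.0 = 1.9950e+05 Pa
dP = 1.9950e+05 Pa


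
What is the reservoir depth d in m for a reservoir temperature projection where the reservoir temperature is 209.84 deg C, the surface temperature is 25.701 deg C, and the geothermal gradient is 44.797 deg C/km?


d = (T_res - T_surf) / grad * 1000
d = (209.84 - 25.701) / 44.797 * 1000
d = 4110.5 m


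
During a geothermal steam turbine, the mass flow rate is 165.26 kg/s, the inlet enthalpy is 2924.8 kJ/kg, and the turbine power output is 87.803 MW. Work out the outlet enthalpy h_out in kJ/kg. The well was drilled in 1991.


h_out = h_in - P * 1000 / mdot
h_out = 2924.8 - 87.803 * 1000 / 165.26
h_out = 2393.5 kJ/kg


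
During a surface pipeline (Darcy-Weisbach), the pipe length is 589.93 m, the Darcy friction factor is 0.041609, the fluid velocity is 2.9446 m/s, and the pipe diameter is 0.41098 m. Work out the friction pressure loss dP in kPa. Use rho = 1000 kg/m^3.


dP = f * (L/D) * (rho*vel^2/2) / 1000
dP = 0.041609 * (589.93/0.41098) * (1000*2.9446^2/2) / 1000
dP = 258.93 kPa


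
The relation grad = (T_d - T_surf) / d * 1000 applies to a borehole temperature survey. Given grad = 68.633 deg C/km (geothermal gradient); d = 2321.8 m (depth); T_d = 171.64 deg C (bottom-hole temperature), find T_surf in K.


T_surf = T_d - grad * d / 1000
T_surf = 171.64 - 68.633 * 2321.8 / 1000
T_surf = 12.28790 deg C
Convert to K: 12.28790 + 273.15 = 285.44 K
T_surf = 285.44 K
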